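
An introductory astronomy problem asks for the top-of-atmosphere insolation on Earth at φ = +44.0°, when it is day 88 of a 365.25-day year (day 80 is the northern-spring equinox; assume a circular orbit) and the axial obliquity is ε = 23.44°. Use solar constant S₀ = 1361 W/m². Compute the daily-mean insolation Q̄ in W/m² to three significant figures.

Q̄ ≈ 337 W/m²

Solar longitude: λ_s = 360° × (88 − 80)/365.25 = 7.885°.
sin δ = sin 23.44° × sin 7.885° = 0.05457, so δ = +3.128°.
cos H₀ = −tan(+44.0°) tan(+3.128°) = -0.0528, H₀ = 1.6236 rad.
Bracket: H₀ sin φ sin δ + cos φ cos δ sin H₀ = 1.6236×0.69466×0.05457 + 0.71934×0.99851×0.99861 = 0.061547 + 0.717270 = 0.778817.
Q̄ = (S₀/π) × [bracket] = (1361/π) × 0.778817 = 337.4 W/m².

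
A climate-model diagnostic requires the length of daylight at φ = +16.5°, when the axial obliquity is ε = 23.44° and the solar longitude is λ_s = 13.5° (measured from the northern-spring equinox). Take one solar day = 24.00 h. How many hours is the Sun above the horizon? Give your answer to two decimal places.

Solar declination: sin δ = sin ε · sin λ_s = sin 23.44° × sin 13.5° = 0.09286, so δ = +5.328°.
cos H₀ = −tan φ · tan δ = −tan(+16.5°) × tan(+5.328°) = -0.0276, so H₀ = 1.5984 rad = 91.58°.
Daylight = 2H₀/(2π) × 24.00 h = (1.5984/π) × 24.00 = 12.21 h.

12.21 h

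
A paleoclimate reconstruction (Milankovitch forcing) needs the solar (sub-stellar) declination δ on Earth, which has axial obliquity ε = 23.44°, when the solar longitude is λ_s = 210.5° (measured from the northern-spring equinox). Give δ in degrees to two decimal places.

δ = -11.65°

sin δ = sin ε · sin λ_s = sin 23.44° × sin 210.5° = -0.201893.
δ = arcsin(-0.201893) = -11.65°.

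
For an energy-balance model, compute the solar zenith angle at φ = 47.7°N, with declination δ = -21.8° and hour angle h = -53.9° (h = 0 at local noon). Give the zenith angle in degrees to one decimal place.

θ_z = 84.6°

cos θ_z = sin φ sin δ + cos φ cos δ cos h = -0.274675 + 0.368179 = 0.093504.
θ_z = arccos(0.093504) = 84.6°.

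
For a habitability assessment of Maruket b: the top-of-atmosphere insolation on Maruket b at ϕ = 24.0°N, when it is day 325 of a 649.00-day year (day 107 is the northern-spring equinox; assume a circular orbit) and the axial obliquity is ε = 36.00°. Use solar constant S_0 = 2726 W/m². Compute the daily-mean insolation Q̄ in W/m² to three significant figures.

Q̄ ≈ 987 W/m²

Solar longitude: L_s = 360° × (325 − 107)/649.00 = 120.924°.
sin δ = sin 36.00° × sin 120.924° = 0.50423, so δ = +30.280°.
cos h₀ = −tan(+24.0°) tan(+30.280°) = -0.2600, h₀ = 1.8338 rad.
Bracket: h₀ sin ϕ sin δ + cos ϕ cos δ sin h₀ = 1.8338×0.40674×0.50423 + 0.91355×0.86357×0.96562 = 0.376095 + 0.761791 = 1.137886.
Q̄ = (S_0/π) × [bracket] = (2726/π) × 1.137886 = 987.4 W/m².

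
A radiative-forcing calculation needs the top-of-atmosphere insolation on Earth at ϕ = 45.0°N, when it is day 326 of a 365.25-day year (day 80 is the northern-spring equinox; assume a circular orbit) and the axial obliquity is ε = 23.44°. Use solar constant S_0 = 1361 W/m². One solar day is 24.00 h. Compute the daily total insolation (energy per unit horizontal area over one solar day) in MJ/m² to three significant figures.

11.9 MJ/m²

Solar longitude: L_s = 360° × (326 − 80)/365.25 = 242.464°.
sin δ = sin 23.44° × sin 242.464° = -0.35273, so δ = -20.654°.
cos h₀ = −tan(+45.0°) tan(-20.654°) = 0.3770, h₀ = 1.1843 rad.
Bracket: h₀ sin ϕ sin δ + cos ϕ cos δ sin h₀ = 1.1843×0.70711×-0.35273 + 0.70711×0.93573×0.92623 = -0.295387 + 0.612853 = 0.317466.
Q̄ = (S_0/π) × [bracket] = (1361/π) × 0.317466 = 137.53 W/m².
Daily total = Q̄ × 24.00 h × 3600 s/h = 137.53 × 24.00 × 3600 / 10⁶ = 11.88 MJ/m².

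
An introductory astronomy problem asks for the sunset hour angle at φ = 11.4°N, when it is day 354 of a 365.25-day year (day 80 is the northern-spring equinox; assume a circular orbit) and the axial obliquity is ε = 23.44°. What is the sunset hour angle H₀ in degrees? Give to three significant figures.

Solar longitude: λ_s = 360° × (354 − 80)/365.25 = 270.062°.
sin δ = sin 23.44° × sin 270.062° = -0.39779, so δ = -23.440°.
cos H₀ = −tan φ · tan δ = −tan(+11.4°) × tan(-23.440°) = 0.0874, so H₀ = 1.4833 rad = 84.98°.

H₀ = 85.0°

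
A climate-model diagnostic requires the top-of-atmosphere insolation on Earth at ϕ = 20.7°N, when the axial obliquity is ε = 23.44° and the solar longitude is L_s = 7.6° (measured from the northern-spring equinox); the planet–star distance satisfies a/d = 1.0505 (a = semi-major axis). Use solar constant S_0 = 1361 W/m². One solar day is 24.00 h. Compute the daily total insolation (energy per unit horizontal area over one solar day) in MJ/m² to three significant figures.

Solar declination: sin δ = sin ε · sin L_s = sin 23.44° × sin 7.6° = 0.05261, so δ = +3.016°.
cos h₀ = −tan(+20.7°) tan(+3.016°) = -0.0199, h₀ = 1.5907 rad.
Bracket: h₀ sin ϕ sin δ + cos ϕ cos δ sin h₀ = 1.5907×0.35347×0.05261 + 0.93544×0.99862×0.99980 = 0.029581 + 0.933962 = 0.963543.
Inverse-square distance factor (a/d)² = 1.0505² = 1.103550.
Q̄ = (S_0/π) × 1.103550 × [bracket] = (1361/π) × 1.103550 × 0.963543 = 460.65 W/m².
Daily total = Q̄ × 24.00 h × 3600 s/h = 460.65 × 24.00 × 3600 / 10⁶ = 39.80 MJ/m².

39.8 MJ/m²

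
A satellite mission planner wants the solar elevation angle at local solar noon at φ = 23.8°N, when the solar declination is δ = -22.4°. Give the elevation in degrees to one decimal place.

At local noon the hour angle is zero, so the zenith angle equals |φ − δ| = |+23.8° − (-22.400°)| = 46.200°.
Elevation = 90° − 46.200° = 43.8°.

43.8°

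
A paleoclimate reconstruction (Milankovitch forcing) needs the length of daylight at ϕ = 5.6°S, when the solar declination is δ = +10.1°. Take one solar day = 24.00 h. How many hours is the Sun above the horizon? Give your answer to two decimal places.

cos h₀ = −tan ϕ · tan δ = −tan(-5.6°) × tan(+10.100°) = 0.0175, so h₀ = 1.5533 rad = 89.00°.
Daylight = 2h₀/(2π) × 24.00 h = (1.5533/π) × 24.00 = 11.87 h.

11.87 h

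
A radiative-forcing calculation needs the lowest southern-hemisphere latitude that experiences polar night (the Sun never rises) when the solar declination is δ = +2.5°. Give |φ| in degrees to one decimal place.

Polar night requires cos H₀ = −tan φ tan δ ≥ 1, i.e. tan φ tan δ ≤ −1.
The boundary is |tan φ| · |tan δ| = 1, so |φ| = 90° − |δ| = 90° − 2.5° = 87.5° in the southern hemisphere.

|φ| = 87.5°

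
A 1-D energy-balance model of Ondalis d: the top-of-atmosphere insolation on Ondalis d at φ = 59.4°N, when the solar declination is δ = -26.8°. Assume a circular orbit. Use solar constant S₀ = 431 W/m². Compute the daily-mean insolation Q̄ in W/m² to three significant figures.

Q̄ ≈ 3.30 W/m²

cos H₀ = −tan(+59.4°) tan(-26.800°) = 0.8541, H₀ = 0.5469 rad.
Bracket: H₀ sin φ sin δ + cos φ cos δ sin H₀ = 0.5469×0.86074×-0.45088 + 0.50904×0.89259×0.52004 = -0.212247 + 0.236287 = 0.024040.
Q̄ = (S₀/π) × [bracket] = (431/π) × 0.024040 = 3.298 W/m².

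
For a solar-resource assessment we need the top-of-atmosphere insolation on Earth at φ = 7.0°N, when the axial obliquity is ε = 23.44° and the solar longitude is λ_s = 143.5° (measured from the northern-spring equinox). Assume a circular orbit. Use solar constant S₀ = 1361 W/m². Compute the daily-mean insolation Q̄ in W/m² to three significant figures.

Q̄ ≈ 438 W/m²

Solar declination: sin δ = sin ε · sin λ_s = sin 23.44° × sin 143.5° = 0.23661, so δ = +13.687°.
cos H₀ = −tan(+7.0°) tan(+13.687°) = -0.0299, H₀ = 1.6007 rad.
Bracket: H₀ sin φ sin δ + cos φ cos δ sin H₀ = 1.6007×0.12187×0.23661 + 0.99255×0.97160×0.99955 = 0.046157 + 0.963928 = 1.010085.
Q̄ = (S₀/π) × [bracket] = (1361/π) × 1.010085 = 437.6 W/m².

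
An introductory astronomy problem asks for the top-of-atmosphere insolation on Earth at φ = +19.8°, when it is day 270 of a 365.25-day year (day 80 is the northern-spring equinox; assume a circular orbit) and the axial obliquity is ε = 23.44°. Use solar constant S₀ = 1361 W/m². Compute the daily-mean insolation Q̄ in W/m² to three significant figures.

Q̄ ≈ 396 W/m²

Solar longitude: λ_s = 360° × (270 − 80)/365.25 = 187.269°.
sin δ = sin 23.44° × sin 187.269° = -0.05033, so δ = -2.885°.
cos H₀ = −tan(+19.8°) tan(-2.885°) = 0.0181, H₀ = 1.5527 rad.
Bracket: H₀ sin φ sin δ + cos φ cos δ sin H₀ = 1.5527×0.33874×-0.05033 + 0.94088×0.99873×0.99984 = -0.026472 + 0.939535 = 0.913063.
Q̄ = (S₀/π) × [bracket] = (1361/π) × 0.913063 = 395.6 W/m².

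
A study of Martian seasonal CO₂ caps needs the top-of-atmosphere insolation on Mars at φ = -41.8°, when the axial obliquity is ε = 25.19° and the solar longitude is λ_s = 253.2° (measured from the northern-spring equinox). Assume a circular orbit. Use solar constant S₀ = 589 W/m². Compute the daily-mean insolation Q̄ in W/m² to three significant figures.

Q̄ ≈ 218 W/m²

Solar declination: sin δ = sin ε · sin λ_s = sin 25.19° × sin 253.2° = -0.40746, so δ = -24.045°.
cos H₀ = −tan(-41.8°) tan(-24.045°) = -0.3989, H₀ = 1.9811 rad.
Bracket: H₀ sin φ sin δ + cos φ cos δ sin H₀ = 1.9811×-0.66653×-0.40746 + 0.74548×0.91323×0.91698 = 0.538036 + 0.624275 = 1.162311.
Q̄ = (S₀/π) × [bracket] = (589/π) × 1.162311 = 217.9 W/m².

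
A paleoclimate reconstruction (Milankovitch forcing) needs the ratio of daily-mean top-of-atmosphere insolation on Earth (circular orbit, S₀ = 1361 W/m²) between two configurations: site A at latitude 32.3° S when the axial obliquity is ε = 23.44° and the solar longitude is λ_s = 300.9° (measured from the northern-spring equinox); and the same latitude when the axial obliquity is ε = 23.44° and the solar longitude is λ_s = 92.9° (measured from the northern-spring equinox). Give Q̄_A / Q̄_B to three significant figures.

— Configuration A (φ=-32.3°):
Solar declination: sin δ = sin ε · sin λ_s = sin 23.44° × sin 300.9° = -0.34133, so δ = -19.958°.
cos H₀ = −tan(-32.3°) tan(-19.958°) = -0.2296, H₀ = 1.8024 rad.
Bracket: H₀ sin φ sin δ + cos φ cos δ sin H₀ = 1.8024×-0.53435×-0.34133 + 0.84526×0.93994×0.97329 = 0.328739 + 0.773273 = 1.102012.
Q̄ = (S₀/π) × [bracket] = (1361/π) × 1.102012 = 477.41 W/m².
— Configuration B (φ=-32.3°):
Solar declination: sin δ = sin ε · sin λ_s = sin 23.44° × sin 92.9° = 0.39728, so δ = +23.408°.
cos H₀ = −tan(-32.3°) tan(+23.408°) = 0.2737, H₀ = 1.2936 rad.
Bracket: H₀ sin φ sin δ + cos φ cos δ sin H₀ = 1.2936×-0.53435×0.39728 + 0.84526×0.91770×0.96182 = -0.274614 + 0.746079 = 0.471465.
Q̄ = (S₀/π) × [bracket] = (1361/π) × 0.471465 = 204.25 W/m².
Ratio Q̄_A / Q̄_B = 477.41 / 204.25 = 2.337.

Q̄_A / Q̄_B ≈ 2.34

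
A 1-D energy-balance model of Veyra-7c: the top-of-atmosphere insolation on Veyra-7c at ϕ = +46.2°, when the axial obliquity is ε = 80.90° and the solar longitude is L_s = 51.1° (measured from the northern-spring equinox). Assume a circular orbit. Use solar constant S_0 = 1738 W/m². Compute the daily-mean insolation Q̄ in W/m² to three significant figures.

Q̄ ≈ 964 W/m²

Solar declination: sin δ = sin ε · sin L_s = sin 80.90° × sin 51.1° = 0.76845, so δ = +50.215°.
cos h₀ = −tan(+46.2°) tan(+50.215°) = -1.2523 ≤ −1 ⇒ polar day, h₀ = π.
Bracket: h₀ sin ϕ sin δ + cos ϕ cos δ sin h₀ = 3.1416×0.72176×0.76845 + 0.69214×0.63991×0.00000 = 1.742446 + 0.000000 = 1.742446.
Q̄ = (S_0/π) × [bracket] = (1738/π) × 1.742446 = 964.0 W/m².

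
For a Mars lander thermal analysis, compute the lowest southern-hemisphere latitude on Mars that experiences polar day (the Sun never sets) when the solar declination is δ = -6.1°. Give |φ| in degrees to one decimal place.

Polar day requires cos H₀ = −tan φ tan δ ≤ −1, i.e. tan φ tan δ ≥ 1.
The boundary is |tan φ| · |tan δ| = 1, so |φ| = 90° − |δ| = 90° − 6.1° = 83.9° in the southern hemisphere.

|φ| = 83.9°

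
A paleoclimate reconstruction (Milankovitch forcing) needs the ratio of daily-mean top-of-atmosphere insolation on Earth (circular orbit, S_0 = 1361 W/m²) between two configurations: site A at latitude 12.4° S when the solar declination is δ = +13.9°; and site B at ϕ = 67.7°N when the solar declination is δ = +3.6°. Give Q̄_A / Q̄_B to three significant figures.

Q̄_A / Q̄_B ≈ 1.83

— Configuration A (ϕ=-12.4°):
cos h₀ = −tan(-12.4°) tan(+13.900°) = 0.0544, h₀ = 1.5164 rad.
Bracket: h₀ sin ϕ sin δ + cos ϕ cos δ sin h₀ = 1.5164×-0.21474×0.24023 + 0.97667×0.97072×0.99852 = -0.078227 + 0.946670 = 0.868443.
Q̄ = (S_0/π) × [bracket] = (1361/π) × 0.868443 = 376.23 W/m².
— Configuration B (ϕ=+67.7°):
cos h₀ = −tan(+67.7°) tan(+3.600°) = -0.1534, h₀ = 1.7248 rad.
Bracket: h₀ sin ϕ sin δ + cos ϕ cos δ sin h₀ = 1.7248×0.92521×0.06279 + 0.37946×0.99803×0.98816 = 0.100200 + 0.374229 = 0.474429.
Q̄ = (S_0/π) × [bracket] = (1361/π) × 0.474429 = 205.53 W/m².
Ratio Q̄_A / Q̄_B = 376.23 / 205.53 = 1.831.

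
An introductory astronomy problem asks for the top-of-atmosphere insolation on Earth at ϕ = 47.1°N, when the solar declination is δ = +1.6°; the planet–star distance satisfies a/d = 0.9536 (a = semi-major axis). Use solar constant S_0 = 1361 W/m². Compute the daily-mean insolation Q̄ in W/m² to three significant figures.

cos h₀ = −tan(+47.1°) tan(+1.600°) = -0.0301, h₀ = 1.6009 rad.
Bracket: h₀ sin ϕ sin δ + cos ϕ cos δ sin h₀ = 1.6009×0.73254×0.02792 + 0.68072×0.99961×0.99955 = 0.032742 + 0.680148 = 0.712890.
Inverse-square distance factor (a/d)² = 0.9536² = 0.909353.
Q̄ = (S_0/π) × 0.909353 × [bracket] = (1361/π) × 0.909353 × 0.712890 = 280.8 W/m².

Q̄ ≈ 281 W/m²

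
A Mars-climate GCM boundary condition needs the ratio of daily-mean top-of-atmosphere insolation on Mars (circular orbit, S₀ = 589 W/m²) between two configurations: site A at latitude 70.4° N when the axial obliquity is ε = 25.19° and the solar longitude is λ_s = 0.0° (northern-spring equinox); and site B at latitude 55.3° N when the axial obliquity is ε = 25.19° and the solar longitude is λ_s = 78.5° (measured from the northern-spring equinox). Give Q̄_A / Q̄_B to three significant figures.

— Configuration A (φ=+70.4°):
Solar declination: sin δ = sin ε · sin λ_s = sin 25.19° × sin 0.0° = 0.00000, so δ = +0.000°.
cos H₀ = −tan(+70.4°) tan(+0.000°) = -0.0000, H₀ = 1.5708 rad.
Bracket: H₀ sin φ sin δ + cos φ cos δ sin H₀ = 1.5708×0.94206×0.00000 + 0.33545×1.00000×1.00000 = 0.000000 + 0.335450 = 0.335450.
Q̄ = (S₀/π) × [bracket] = (589/π) × 0.335450 = 62.892 W/m².
— Configuration B (φ=+55.3°):
Solar declination: sin δ = sin ε · sin λ_s = sin 25.19° × sin 78.5° = 0.41708, so δ = +24.650°.
cos H₀ = −tan(+55.3°) tan(+24.650°) = -0.6627, H₀ = 2.2953 rad.
Bracket: H₀ sin φ sin δ + cos φ cos δ sin H₀ = 2.2953×0.82214×0.41708 + 0.56928×0.90887×0.74886 = 0.787054 + 0.387461 = 1.174515.
Q̄ = (S₀/π) × [bracket] = (589/π) × 1.174515 = 220.20 W/m².
Ratio Q̄_A / Q̄_B = 62.892 / 220.20 = 0.2856.

Q̄_A / Q̄_B ≈ 0.286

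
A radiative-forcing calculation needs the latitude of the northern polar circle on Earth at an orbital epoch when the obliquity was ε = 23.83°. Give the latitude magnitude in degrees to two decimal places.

66.17°

The polar circle is the lowest latitude that experiences at least one full rotation of continuous daylight at the northern-summer solstice; it lies at |φ| = 90° − ε = 90° − 23.83° = 66.17°.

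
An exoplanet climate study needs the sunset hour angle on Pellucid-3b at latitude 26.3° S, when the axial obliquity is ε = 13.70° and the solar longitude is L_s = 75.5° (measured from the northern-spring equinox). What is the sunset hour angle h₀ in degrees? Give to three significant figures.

h₀ = 83.3°

Solar declination: sin δ = sin ε · sin L_s = sin 13.70° × sin 75.5° = 0.22929, so δ = +13.256°.
cos h₀ = −tan ϕ · tan δ = −tan(-26.3°) × tan(+13.256°) = 0.1164, so h₀ = 1.4541 rad = 83.31°.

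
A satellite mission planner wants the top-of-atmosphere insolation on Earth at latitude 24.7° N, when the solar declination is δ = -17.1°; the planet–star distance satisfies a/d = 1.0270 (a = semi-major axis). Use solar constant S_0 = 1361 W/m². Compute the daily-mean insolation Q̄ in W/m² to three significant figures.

cos h₀ = −tan(+24.7°) tan(-17.100°) = 0.1415, h₀ = 1.4288 rad.
Bracket: h₀ sin ϕ sin δ + cos ϕ cos δ sin h₀ = 1.4288×0.41787×-0.29404 + 0.90851×0.95579×0.98994 = -0.175557 + 0.859609 = 0.684052.
Inverse-square distance factor (a/d)² = 1.0270² = 1.054729.
Q̄ = (S_0/π) × 1.054729 × [bracket] = (1361/π) × 1.054729 × 0.684052 = 312.6 W/m².

Q̄ ≈ 313 W/m²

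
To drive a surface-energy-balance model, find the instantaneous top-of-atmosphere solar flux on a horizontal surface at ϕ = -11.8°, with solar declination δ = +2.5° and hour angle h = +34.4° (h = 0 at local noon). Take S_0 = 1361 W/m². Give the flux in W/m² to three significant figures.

cos θ_z = sin ϕ sin δ + cos ϕ cos δ cos h = -0.008920 + 0.806908 = 0.797988.
Flux = S_0 · cos θ_z = 1361 × 0.797988 = 1086 W/m².

1.09e+03 W/m²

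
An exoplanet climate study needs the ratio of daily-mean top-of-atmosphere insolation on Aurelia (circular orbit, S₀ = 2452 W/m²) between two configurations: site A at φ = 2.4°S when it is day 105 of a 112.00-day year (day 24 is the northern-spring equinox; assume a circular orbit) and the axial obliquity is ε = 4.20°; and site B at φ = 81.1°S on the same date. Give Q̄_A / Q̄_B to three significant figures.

— Configuration A (φ=-2.4°):
Solar longitude: λ_s = 360° × (105 − 24)/112.00 = 260.357°.
sin δ = sin 4.20° × sin 260.357° = -0.07220, so δ = -4.141°.
cos H₀ = −tan(-2.4°) tan(-4.141°) = -0.0030, H₀ = 1.5738 rad.
Bracket: H₀ sin φ sin δ + cos φ cos δ sin H₀ = 1.5738×-0.04188×-0.07220 + 0.99912×0.99739×1.00000 = 0.004759 + 0.996512 = 1.001271.
Q̄ = (S₀/π) × [bracket] = (2452/π) × 1.001271 = 781.49 W/m².
— Configuration B (φ=-81.1°):
cos H₀ = −tan(-81.1°) tan(-4.141°) = -0.4623, H₀ = 2.0514 rad.
Bracket: H₀ sin φ sin δ + cos φ cos δ sin H₀ = 2.0514×-0.98796×-0.07220 + 0.15471×0.99739×0.88673 = 0.146328 + 0.136828 = 0.283156.
Q̄ = (S₀/π) × [bracket] = (2452/π) × 0.283156 = 221.00 W/m².
Ratio Q̄_A / Q̄_B = 781.49 / 221.00 = 3.536.

Q̄_A / Q̄_B ≈ 3.54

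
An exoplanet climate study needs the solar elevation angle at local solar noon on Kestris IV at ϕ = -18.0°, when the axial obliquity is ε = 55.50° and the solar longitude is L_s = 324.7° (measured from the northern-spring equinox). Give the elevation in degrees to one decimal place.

79.6°

Solar declination: sin δ = sin ε · sin L_s = sin 55.50° × sin 324.7° = -0.47623, so δ = -28.439°.
At local noon the hour angle is zero, so the zenith angle equals |ϕ − δ| = |-18.0° − (-28.439°)| = 10.439°.
Elevation = 90° − 10.439° = 79.6°.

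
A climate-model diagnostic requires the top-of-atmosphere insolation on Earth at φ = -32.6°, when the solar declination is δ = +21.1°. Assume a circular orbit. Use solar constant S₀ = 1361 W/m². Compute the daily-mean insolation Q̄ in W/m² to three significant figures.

cos H₀ = −tan(-32.6°) tan(+21.100°) = 0.2468, H₀ = 1.3214 rad.
Bracket: H₀ sin φ sin δ + cos φ cos δ sin H₀ = 1.3214×-0.53877×0.36000 + 0.84245×0.93295×0.96907 = -0.256295 + 0.761654 = 0.505359.
Q̄ = (S₀/π) × [bracket] = (1361/π) × 0.505359 = 218.9 W/m².

Q̄ ≈ 219 W/m²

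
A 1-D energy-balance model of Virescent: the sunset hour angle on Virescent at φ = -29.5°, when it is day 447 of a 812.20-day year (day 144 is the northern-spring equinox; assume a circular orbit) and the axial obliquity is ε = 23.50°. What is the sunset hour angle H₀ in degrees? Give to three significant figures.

H₀ = 80.3°

Solar longitude: λ_s = 360° × (447 − 144)/812.20 = 134.302°.
sin δ = sin 23.50° × sin 134.302° = 0.28537, so δ = +16.581°.
cos H₀ = −tan φ · tan δ = −tan(-29.5°) × tan(+16.581°) = 0.1685, so H₀ = 1.4015 rad = 80.30°.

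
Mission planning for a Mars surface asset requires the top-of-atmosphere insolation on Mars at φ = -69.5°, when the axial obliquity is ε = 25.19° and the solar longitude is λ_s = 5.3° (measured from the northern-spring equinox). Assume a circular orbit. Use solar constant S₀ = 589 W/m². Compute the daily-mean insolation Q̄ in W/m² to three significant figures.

Solar declination: sin δ = sin ε · sin λ_s = sin 25.19° × sin 5.3° = 0.03931, so δ = +2.253°.
cos H₀ = −tan(-69.5°) tan(+2.253°) = 0.1052, H₀ = 1.4654 rad.
Bracket: H₀ sin φ sin δ + cos φ cos δ sin H₀ = 1.4654×-0.93667×0.03931 + 0.35021×0.99923×0.99445 = -0.053957 + 0.347998 = 0.294041.
Q̄ = (S₀/π) × [bracket] = (589/π) × 0.294041 = 55.13 W/m².

Q̄ ≈ 55.1 W/m²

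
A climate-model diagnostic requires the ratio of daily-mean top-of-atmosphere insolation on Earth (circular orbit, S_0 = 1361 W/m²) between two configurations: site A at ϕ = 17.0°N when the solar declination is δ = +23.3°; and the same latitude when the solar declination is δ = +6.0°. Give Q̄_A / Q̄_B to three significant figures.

Q̄_A / Q̄_B ≈ 1.07

— Configuration A (ϕ=+17.0°):
cos h₀ = −tan(+17.0°) tan(+23.300°) = -0.1317, h₀ = 1.7028 rad.
Bracket: h₀ sin ϕ sin δ + cos ϕ cos δ sin h₀ = 1.7028×0.29237×0.39555 + 0.95630×0.91845×0.99129 = 0.196924 + 0.870664 = 1.067588.
Q̄ = (S_0/π) × [bracket] = (1361/π) × 1.067588 = 462.50 W/m².
— Configuration B (ϕ=+17.0°):
cos h₀ = −tan(+17.0°) tan(+6.000°) = -0.0321, h₀ = 1.6029 rad.
Bracket: h₀ sin ϕ sin δ + cos ϕ cos δ sin h₀ = 1.6029×0.29237×0.10453 + 0.95630×0.99452×0.99948 = 0.048987 + 0.950565 = 0.999552.
Q̄ = (S_0/π) × [bracket] = (1361/π) × 0.999552 = 433.03 W/m².
Ratio Q̄_A / Q̄_B = 462.50 / 433.03 = 1.068.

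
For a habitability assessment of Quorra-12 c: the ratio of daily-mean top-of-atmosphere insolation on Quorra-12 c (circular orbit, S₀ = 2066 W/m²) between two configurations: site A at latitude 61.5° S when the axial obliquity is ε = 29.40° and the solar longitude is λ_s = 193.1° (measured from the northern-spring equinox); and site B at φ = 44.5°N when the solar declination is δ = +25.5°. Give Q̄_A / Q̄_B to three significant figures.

Q̄_A / Q̄_B ≈ 0.536

— Configuration A (φ=-61.5°):
Solar declination: sin δ = sin ε · sin λ_s = sin 29.40° × sin 193.1° = -0.11126, so δ = -6.388°.
cos H₀ = −tan(-61.5°) tan(-6.388°) = -0.2062, H₀ = 1.7785 rad.
Bracket: H₀ sin φ sin δ + cos φ cos δ sin H₀ = 1.7785×-0.87882×-0.11126 + 0.47716×0.99379×0.97851 = 0.173897 + 0.464006 = 0.637903.
Q̄ = (S₀/π) × [bracket] = (2066/π) × 0.637903 = 419.50 W/m².
— Configuration B (φ=+44.5°):
cos H₀ = −tan(+44.5°) tan(+25.500°) = -0.4687, H₀ = 2.0586 rad.
Bracket: H₀ sin φ sin δ + cos φ cos δ sin H₀ = 2.0586×0.70091×0.43051 + 0.71325×0.90259×0.88335 = 0.621180 + 0.568676 = 1.189856.
Q̄ = (S₀/π) × [bracket] = (2066/π) × 1.189856 = 782.48 W/m².
Ratio Q̄_A / Q̄_B = 419.50 / 782.48 = 0.5361.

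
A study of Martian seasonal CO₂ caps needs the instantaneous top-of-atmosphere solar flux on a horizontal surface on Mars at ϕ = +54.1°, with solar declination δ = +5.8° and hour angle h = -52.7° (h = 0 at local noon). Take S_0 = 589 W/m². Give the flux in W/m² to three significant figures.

256 W/m²

cos θ_z = sin ϕ sin δ + cos ϕ cos δ cos h = 0.081860 + 0.353516 = 0.435376.
Flux = S_0 · cos θ_z = 589 × 0.435376 = 256.4 W/m².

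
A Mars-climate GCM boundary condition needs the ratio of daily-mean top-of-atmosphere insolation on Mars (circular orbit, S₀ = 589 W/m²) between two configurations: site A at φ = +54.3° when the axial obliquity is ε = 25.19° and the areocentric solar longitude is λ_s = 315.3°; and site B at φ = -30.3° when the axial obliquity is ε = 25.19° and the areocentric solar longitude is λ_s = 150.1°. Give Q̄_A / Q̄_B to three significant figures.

— Configuration A (φ=+54.3°):
sin δ = sin 25.19° × sin 315.3° = -0.29938, so δ = -17.420°.
cos H₀ = −tan(+54.3°) tan(-17.420°) = 0.4367, H₀ = 1.1189 rad.
Bracket: H₀ sin φ sin δ + cos φ cos δ sin H₀ = 1.1189×0.81208×-0.29938 + 0.58354×0.95413×0.89963 = -0.272028 + 0.500890 = 0.228862.
Q̄ = (S₀/π) × [bracket] = (589/π) × 0.228862 = 42.908 W/m².
— Configuration B (φ=-30.3°):
sin δ = sin 25.19° × sin 150.1° = 0.21217, so δ = +12.249°.
cos H₀ = −tan(-30.3°) tan(+12.249°) = 0.1269, H₀ = 1.4436 rad.
Bracket: H₀ sin φ sin δ + cos φ cos δ sin H₀ = 1.4436×-0.50453×0.21217 + 0.86340×0.97723×0.99192 = -0.154532 + 0.836923 = 0.682391.
Q̄ = (S₀/π) × [bracket] = (589/π) × 0.682391 = 127.94 W/m².
Ratio Q̄_A / Q̄_B = 42.908 / 127.94 = 0.3354.

Q̄_A / Q̄_B ≈ 0.335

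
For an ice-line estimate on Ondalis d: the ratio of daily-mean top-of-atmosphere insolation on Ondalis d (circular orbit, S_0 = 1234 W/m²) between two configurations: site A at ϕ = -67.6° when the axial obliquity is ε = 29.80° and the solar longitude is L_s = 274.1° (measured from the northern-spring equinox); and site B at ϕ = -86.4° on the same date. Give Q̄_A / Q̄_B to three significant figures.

Q̄_A / Q̄_B ≈ 0.926

— Configuration A (ϕ=-67.6°):
Solar declination: sin δ = sin ε · sin L_s = sin 29.80° × sin 274.1° = -0.49570, so δ = -29.716°.
cos h₀ = −tan(-67.6°) tan(-29.716°) = -1.3848 ≤ −1 ⇒ polar day, h₀ = π.
Bracket: h₀ sin ϕ sin δ + cos ϕ cos δ sin h₀ = 3.1416×-0.92455×-0.49570 + 0.38107×0.86849×0.00000 = 1.439794 + 0.000000 = 1.439794.
Q̄ = (S_0/π) × [bracket] = (1234/π) × 1.439794 = 565.54 W/m².
— Configuration B (ϕ=-86.4°):
cos h₀ = −tan(-86.4°) tan(-29.716°) = -9.0720 ≤ −1 ⇒ polar day, h₀ = π.
Bracket: h₀ sin ϕ sin δ + cos ϕ cos δ sin h₀ = 3.1416×-0.99803×-0.49570 + 0.06279×0.86849×0.00000 = 1.554223 + 0.000000 = 1.554223.
Q̄ = (S_0/π) × [bracket] = (1234/π) × 1.554223 = 610.49 W/m².
Ratio Q̄_A / Q̄_B = 565.54 / 610.49 = 0.9264.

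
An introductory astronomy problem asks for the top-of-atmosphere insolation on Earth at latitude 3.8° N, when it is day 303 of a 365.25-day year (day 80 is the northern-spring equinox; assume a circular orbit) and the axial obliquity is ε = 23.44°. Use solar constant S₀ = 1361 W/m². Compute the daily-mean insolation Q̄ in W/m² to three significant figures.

Solar longitude: λ_s = 360° × (303 − 80)/365.25 = 219.795°.
sin δ = sin 23.44° × sin 219.795° = -0.25460, so δ = -14.750°.
cos H₀ = −tan(+3.8°) tan(-14.750°) = 0.0175, H₀ = 1.5533 rad.
Bracket: H₀ sin φ sin δ + cos φ cos δ sin H₀ = 1.5533×0.06627×-0.25460 + 0.99780×0.96705×0.99985 = -0.026208 + 0.964778 = 0.938570.
Q̄ = (S₀/π) × [bracket] = (1361/π) × 0.938570 = 406.6 W/m².

Q̄ ≈ 407 W/m²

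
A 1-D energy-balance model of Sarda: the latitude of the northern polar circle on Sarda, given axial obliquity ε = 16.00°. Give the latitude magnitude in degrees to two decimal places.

The polar circle is the lowest latitude that experiences at least one full rotation of continuous daylight at the northern-summer solstice; it lies at |φ| = 90° − ε = 90° − 16.00° = 74.00°.

74.00°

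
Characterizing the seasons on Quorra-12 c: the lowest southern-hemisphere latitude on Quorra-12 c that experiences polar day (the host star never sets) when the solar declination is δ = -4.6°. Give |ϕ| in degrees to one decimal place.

|ϕ| = 85.4°

Polar day requires cos h₀ = −tan ϕ tan δ ≤ −1, i.e. tan ϕ tan δ ≥ 1.
The boundary is |tan ϕ| · |tan δ| = 1, so |ϕ| = 90° − |δ| = 90° − 4.6° = 85.4° in the southern hemisphere.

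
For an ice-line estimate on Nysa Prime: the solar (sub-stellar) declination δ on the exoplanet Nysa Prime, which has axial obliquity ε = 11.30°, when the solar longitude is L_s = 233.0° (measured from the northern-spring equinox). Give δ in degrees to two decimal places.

δ = -9.00°

sin δ = sin ε · sin L_s = sin 11.30° × sin 233.0° = -0.156490.
δ = arcsin(-0.156490) = -9.00°.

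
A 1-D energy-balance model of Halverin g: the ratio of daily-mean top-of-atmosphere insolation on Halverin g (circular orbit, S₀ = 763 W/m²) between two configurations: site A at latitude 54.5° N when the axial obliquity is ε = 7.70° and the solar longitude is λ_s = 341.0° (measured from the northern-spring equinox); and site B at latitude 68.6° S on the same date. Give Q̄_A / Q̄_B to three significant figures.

Q̄_A / Q̄_B ≈ 1.22

— Configuration A (φ=+54.5°):
Solar declination: sin δ = sin ε · sin λ_s = sin 7.70° × sin 341.0° = -0.04362, so δ = -2.500°.
cos H₀ = −tan(+54.5°) tan(-2.500°) = 0.0612, H₀ = 1.5095 rad.
Bracket: H₀ sin φ sin δ + cos φ cos δ sin H₀ = 1.5095×0.81412×-0.04362 + 0.58070×0.99905×0.99812 = -0.053605 + 0.579058 = 0.525453.
Q̄ = (S₀/π) × [bracket] = (763/π) × 0.525453 = 127.62 W/m².
— Configuration B (φ=-68.6°):
cos H₀ = −tan(-68.6°) tan(-2.500°) = -0.1114, H₀ = 1.6824 rad.
Bracket: H₀ sin φ sin δ + cos φ cos δ sin H₀ = 1.6824×-0.93106×-0.04362 + 0.36488×0.99905×0.99377 = 0.068327 + 0.362262 = 0.430589.
Q̄ = (S₀/π) × [bracket] = (763/π) × 0.430589 = 104.58 W/m².
Ratio Q̄_A / Q̄_B = 127.62 / 104.58 = 1.220.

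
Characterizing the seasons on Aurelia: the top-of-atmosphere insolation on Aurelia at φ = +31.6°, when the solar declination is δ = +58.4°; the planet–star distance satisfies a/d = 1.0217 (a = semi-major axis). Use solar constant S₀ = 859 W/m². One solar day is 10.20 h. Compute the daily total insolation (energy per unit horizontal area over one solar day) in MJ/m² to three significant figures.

14.7 MJ/m²

cos H₀ = −tan(+31.6°) tan(+58.400°) = -1.0000 ≤ −1 ⇒ polar day, H₀ = π.
Bracket: H₀ sin φ sin δ + cos φ cos δ sin H₀ = 3.1416×0.52399×0.85173 + 0.85173×0.52399×0.00000 = 1.402090 + 0.000000 = 1.402090.
Inverse-square distance factor (a/d)² = 1.0217² = 1.043871.
Q̄ = (S₀/π) × 1.043871 × [bracket] = (859/π) × 1.043871 × 1.402090 = 400.19 W/m².
Daily total = Q̄ × 10.20 h × 3600 s/h = 400.19 × 10.20 × 3600 / 10⁶ = 14.69 MJ/m².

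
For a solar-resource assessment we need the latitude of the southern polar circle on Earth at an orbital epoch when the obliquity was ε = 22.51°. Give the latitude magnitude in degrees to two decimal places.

The polar circle is the lowest latitude that experiences at least one full rotation of continuous darkness at the northern-summer solstice; it lies at |φ| = 90° − ε = 90° − 22.51° = 67.49°.

67.49°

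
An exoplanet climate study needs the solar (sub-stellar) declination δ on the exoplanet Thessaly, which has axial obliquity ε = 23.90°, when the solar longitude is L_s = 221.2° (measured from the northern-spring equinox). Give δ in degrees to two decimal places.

δ = -15.48°

sin δ = sin ε · sin L_s = sin 23.90° × sin 221.2° = -0.266862.
δ = arcsin(-0.266862) = -15.48°.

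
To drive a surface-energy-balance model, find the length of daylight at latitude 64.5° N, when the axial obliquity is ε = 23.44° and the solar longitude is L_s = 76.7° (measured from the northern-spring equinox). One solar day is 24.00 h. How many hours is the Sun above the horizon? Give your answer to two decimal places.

20.22 h

Solar declination: sin δ = sin ε · sin L_s = sin 23.44° × sin 76.7° = 0.38712, so δ = +22.775°.
cos h₀ = −tan ϕ · tan δ = −tan(+64.5°) × tan(+22.775°) = -0.8802, so h₀ = 2.6472 rad = 151.67°.
Daylight = 2h₀/(2π) × 24.00 h = (2.6472/π) × 24.00 = 20.22 h.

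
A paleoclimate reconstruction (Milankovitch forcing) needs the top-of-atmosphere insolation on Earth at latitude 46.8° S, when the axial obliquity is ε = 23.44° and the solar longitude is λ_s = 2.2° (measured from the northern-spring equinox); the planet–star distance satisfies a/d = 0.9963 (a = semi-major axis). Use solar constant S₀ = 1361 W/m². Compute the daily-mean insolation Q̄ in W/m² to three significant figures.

Solar declination: sin δ = sin ε · sin λ_s = sin 23.44° × sin 2.2° = 0.01527, so δ = +0.875°.
cos H₀ = −tan(-46.8°) tan(+0.875°) = 0.0163, H₀ = 1.5545 rad.
Bracket: H₀ sin φ sin δ + cos φ cos δ sin H₀ = 1.5545×-0.72897×0.01527 + 0.68455×0.99988×0.99987 = -0.017304 + 0.684379 = 0.667075.
Inverse-square distance factor (a/d)² = 0.9963² = 0.992614.
Q̄ = (S₀/π) × 0.992614 × [bracket] = (1361/π) × 0.992614 × 0.667075 = 286.9 W/m².

Q̄ ≈ 287 W/m²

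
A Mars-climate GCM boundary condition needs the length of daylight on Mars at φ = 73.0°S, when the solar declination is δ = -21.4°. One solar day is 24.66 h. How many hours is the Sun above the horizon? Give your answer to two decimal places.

Sunrise equation: cos H₀ = −tan φ · tan δ = -1.2818 ≤ −1, so the Sun never sets (polar day) and H₀ = π.
Daylight = 2H₀/(2π) × 24.66 h = (3.1416/π) × 24.66 = 24.66 h.

24.66 h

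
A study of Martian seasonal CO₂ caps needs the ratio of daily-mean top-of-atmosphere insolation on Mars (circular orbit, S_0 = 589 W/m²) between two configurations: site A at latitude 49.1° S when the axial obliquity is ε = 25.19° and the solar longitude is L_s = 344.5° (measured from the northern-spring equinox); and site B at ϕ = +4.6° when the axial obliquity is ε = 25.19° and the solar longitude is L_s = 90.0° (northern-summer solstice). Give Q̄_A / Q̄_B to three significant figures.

Q̄_A / Q̄_B ≈ 0.827

— Configuration A (ϕ=-49.1°):
Solar declination: sin δ = sin ε · sin L_s = sin 25.19° × sin 344.5° = -0.11374, so δ = -6.531°.
cos h₀ = −tan(-49.1°) tan(-6.531°) = -0.1322, h₀ = 1.7033 rad.
Bracket: h₀ sin ϕ sin δ + cos ϕ cos δ sin h₀ = 1.7033×-0.75585×-0.11374 + 0.65474×0.99351×0.99123 = 0.146433 + 0.644786 = 0.791219.
Q̄ = (S_0/π) × [bracket] = (589/π) × 0.791219 = 148.34 W/m².
— Configuration B (ϕ=+4.6°):
Solar declination: sin δ = sin ε · sin L_s = sin 25.19° × sin 90.0° = 0.42562, so δ = +25.190°.
cos h₀ = −tan(+4.6°) tan(+25.190°) = -0.0378, h₀ = 1.6086 rad.
Bracket: h₀ sin ϕ sin δ + cos ϕ cos δ sin h₀ = 1.6086×0.08020×0.42562 + 0.99678×0.90490×0.99928 = 0.054909 + 0.901337 = 0.956246.
Q̄ = (S_0/π) × [bracket] = (589/π) × 0.956246 = 179.28 W/m².
Ratio Q̄_A / Q̄_B = 148.34 / 179.28 = 0.8274.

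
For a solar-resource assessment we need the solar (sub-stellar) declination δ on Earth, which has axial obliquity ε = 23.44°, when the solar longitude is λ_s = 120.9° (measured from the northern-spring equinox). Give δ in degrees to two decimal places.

sin δ = sin ε · sin λ_s = sin 23.44° × sin 120.9° = 0.341328.
δ = arcsin(0.341328) = +19.96°.

δ = +19.96°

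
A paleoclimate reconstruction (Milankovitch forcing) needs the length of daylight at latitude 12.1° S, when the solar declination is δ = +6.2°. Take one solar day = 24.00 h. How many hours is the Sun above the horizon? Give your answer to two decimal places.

11.82 h

cos H₀ = −tan φ · tan δ = −tan(-12.1°) × tan(+6.200°) = 0.0233, so H₀ = 1.5475 rad = 88.67°.
Daylight = 2H₀/(2π) × 24.00 h = (1.5475/π) × 24.00 = 11.82 h.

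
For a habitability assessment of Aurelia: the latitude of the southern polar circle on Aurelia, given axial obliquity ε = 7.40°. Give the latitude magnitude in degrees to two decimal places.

82.60°

The polar circle is the lowest latitude that experiences at least one full rotation of continuous darkness at the northern-summer solstice; it lies at |ϕ| = 90° − ε = 90° − 7.40° = 82.60°.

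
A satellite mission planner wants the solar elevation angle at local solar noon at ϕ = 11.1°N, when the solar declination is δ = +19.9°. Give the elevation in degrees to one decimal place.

At local noon the hour angle is zero, so the zenith angle equals |ϕ − δ| = |+11.1° − (+19.900°)| = 8.800°.
Elevation = 90° − 8.800° = 81.2°.

81.2°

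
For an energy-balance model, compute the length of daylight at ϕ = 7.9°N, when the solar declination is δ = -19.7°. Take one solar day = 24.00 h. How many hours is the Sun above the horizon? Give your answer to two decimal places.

11.62 h

cos h₀ = −tan ϕ · tan δ = −tan(+7.9°) × tan(-19.700°) = 0.0497, so h₀ = 1.5211 rad = 87.15°.
Daylight = 2h₀/(2π) × 24.00 h = (1.5211/π) × 24.00 = 11.62 h.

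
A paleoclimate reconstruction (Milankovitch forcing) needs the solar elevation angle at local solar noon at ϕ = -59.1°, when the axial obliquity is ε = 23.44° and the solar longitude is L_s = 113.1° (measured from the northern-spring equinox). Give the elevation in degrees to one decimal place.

9.4°

Solar declination: sin δ = sin ε · sin L_s = sin 23.44° × sin 113.1° = 0.36589, so δ = +21.463°.
At local noon the hour angle is zero, so the zenith angle equals |ϕ − δ| = |-59.1° − (+21.463°)| = 80.563°.
Elevation = 90° − 80.563° = 9.4°.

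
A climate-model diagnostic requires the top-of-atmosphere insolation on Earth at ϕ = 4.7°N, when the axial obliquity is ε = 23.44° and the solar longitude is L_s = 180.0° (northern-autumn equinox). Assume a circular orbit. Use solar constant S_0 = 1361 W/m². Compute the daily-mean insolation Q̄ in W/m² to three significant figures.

Solar declination: sin δ = sin ε · sin L_s = sin 23.44° × sin 180.0° = 0.00000, so δ = +0.000°.
cos h₀ = −tan(+4.7°) tan(+0.000°) = -0.0000, h₀ = 1.5708 rad.
Bracket: h₀ sin ϕ sin δ + cos ϕ cos δ sin h₀ = 1.5708×0.08194×0.00000 + 0.99664×1.00000×1.00000 = 0.000000 + 0.996640 = 0.996640.
Q̄ = (S_0/π) × [bracket] = (1361/π) × 0.996640 = 431.8 W/m².

Q̄ ≈ 432 W/m²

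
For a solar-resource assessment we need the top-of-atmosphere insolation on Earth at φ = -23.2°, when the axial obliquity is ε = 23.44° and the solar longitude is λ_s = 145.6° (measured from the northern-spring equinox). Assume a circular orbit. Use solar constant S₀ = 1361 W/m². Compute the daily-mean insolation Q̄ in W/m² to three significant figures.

Solar declination: sin δ = sin ε · sin λ_s = sin 23.44° × sin 145.6° = 0.22474, so δ = +12.987°.
cos H₀ = −tan(-23.2°) tan(+12.987°) = 0.0989, H₀ = 1.4718 rad.
Bracket: H₀ sin φ sin δ + cos φ cos δ sin H₀ = 1.4718×-0.39394×0.22474 + 0.91914×0.97442×0.99510 = -0.130304 + 0.891240 = 0.760936.
Q̄ = (S₀/π) × [bracket] = (1361/π) × 0.760936 = 329.7 W/m².

Q̄ ≈ 330 W/m²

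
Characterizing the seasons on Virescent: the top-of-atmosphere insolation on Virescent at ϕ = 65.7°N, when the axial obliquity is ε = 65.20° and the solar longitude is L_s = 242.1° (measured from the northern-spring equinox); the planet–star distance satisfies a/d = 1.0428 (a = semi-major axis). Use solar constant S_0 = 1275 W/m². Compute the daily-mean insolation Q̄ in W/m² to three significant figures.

Q̄ ≈ 0.00 W/m²

Solar declination: sin δ = sin ε · sin L_s = sin 65.20° × sin 242.1° = -0.80226, so δ = -53.347°.
cos h₀ = −tan(+65.7°) tan(-53.347°) = 2.9764 ≥ 1 ⇒ polar night, h₀ = 0 and Q̄ = 0.
Inverse-square distance factor (a/d)² = 1.0428² = 1.087432.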